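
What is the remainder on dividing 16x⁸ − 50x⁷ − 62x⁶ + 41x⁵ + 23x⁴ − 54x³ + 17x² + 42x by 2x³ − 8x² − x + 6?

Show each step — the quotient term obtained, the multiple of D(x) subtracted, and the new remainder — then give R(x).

Step 1: lead(16x⁸ − 50x⁷ − 62x⁶ + 41x⁵ + 23x⁴ − 54x³ + 17x² + 42x) ÷ lead(D) = 16x⁸ ÷ 2x³ = 8x⁵. Subtract (8x⁵)·D = 16x⁸ − 64x⁷ − 8x⁶ + 48x⁵. Remainder: 14x⁷ − 54x⁶ − 7x⁵ + 23x⁴ − 54x³ + 17x² + 42x.
Step 2: lead(14x⁷ − 54x⁶ − 7x⁵ + 23x⁴ − 54x³ + 17x² + 42x) ÷ lead(D) = 14x⁷ ÷ 2x³ = 7x⁴. Subtract (7x⁴)·D = 14x⁷ − 56x⁶ − 7x⁵ + 42x⁴. Remainder: 2x⁶ − 19x⁴ − 54x³ + 17x² + 42x.
Step 3: lead(2x⁶ − 19x⁴ − 54x³ + 17x² + 42x) ÷ lead(D) = 2x⁶ ÷ 2x³ = x³. Subtract (x³)·D = 2x⁶ − 8x⁵ − x⁴ + 6x³. Remainder: 8x⁵ − 18x⁴ − 60x³ + 17x² + 42x.
Step 4: lead(8x⁵ − 18x⁴ − 60x³ + 17x² + 42x) ÷ lead(D) = 8x⁵ ÷ 2x³ = 4x². Subtract (4x²)·D = 8x⁵ − 32x⁴ − 4x³ + 24x². Remainder: 14x⁴ − 56x³ − 7x² + 42x.
Step 5: lead(14x⁴ − 56x³ − 7x² + 42x) ÷ lead(D) = 14x⁴ ÷ 2x³ = 7x. Subtract (7x)·D = 14x⁴ − 56x³ − 7x² + 42x. Remainder: 0.

R(x) = 0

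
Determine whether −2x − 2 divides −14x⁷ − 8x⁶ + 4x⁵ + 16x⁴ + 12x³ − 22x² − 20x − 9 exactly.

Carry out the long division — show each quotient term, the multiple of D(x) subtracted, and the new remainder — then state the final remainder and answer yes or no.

R(x) = −5, so D(x) is not a factor of P(x). no

Step 1: lead(−14x⁷ − 8x⁶ + 4x⁵ + 16x⁴ + 12x³ − 22x² − 20x − 9) ÷ lead(D) = −14x⁷ ÷ −2x = 7x⁶. Subtract (7x⁶)·D = −14x⁷ − 14x⁶. Remainder: 6x⁶ + 4x⁵ + 16x⁴ + 12x³ − 22x² − 20x − 9.
Step 2: lead(6x⁶ + 4x⁵ + 16x⁴ + 12x³ − 22x² − 20x − 9) ÷ lead(D) = 6x⁶ ÷ −2x = −3x⁵. Subtract (−3x⁵)·D = 6x⁶ + 6x⁵. Remainder: −2x⁵ + 16x⁴ + 12x³ − 22x² − 20x − 9.
Step 3: lead(−2x⁵ + 16x⁴ + 12x³ − 22x² − 20x − 9) ÷ lead(D) = −2x⁵ ÷ −2x = x⁴. Subtract (x⁴)·D = −2x⁵ − 2x⁴. Remainder: 18x⁴ + 12x³ − 22x² − 20x − 9.
Step 4: lead(18x⁴ + 12x³ − 22x² − 20x − 9) ÷ lead(D) = 18x⁴ ÷ −2x = −9x³. Subtract (−9x³)·D = 18x⁴ + 18x³. Remainder: −6x³ − 22x² − 20x − 9.
Step 5: lead(−6x³ − 22x² − 20x − 9) ÷ lead(D) = −6x³ ÷ −2x = 3x². Subtract (3x²)·D = −6x³ − 6x². Remainder: −16x² − 20x − 9.
Step 6: lead(−16x² − 20x − 9) ÷ lead(D) = −16x² ÷ −2x = 8x. Subtract (8x)·D = −16x² − 16x. Remainder: −4x − 9.
Step 7: lead(−4x − 9) ÷ lead(D) = −4x ÷ −2x = 2. Subtract (2)·D = −4x − 4. Remainder: −5.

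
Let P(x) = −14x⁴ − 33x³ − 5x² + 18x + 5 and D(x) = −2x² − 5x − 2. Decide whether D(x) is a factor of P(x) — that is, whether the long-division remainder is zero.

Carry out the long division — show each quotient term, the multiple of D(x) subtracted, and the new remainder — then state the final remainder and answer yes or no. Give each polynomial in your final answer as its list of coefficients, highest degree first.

R = [6, 1], so D(x) is not a factor of P(x). no

Step 1: lead(−14x⁴ − 33x³ − 5x² + 18x + 5) ÷ lead(D) = −14x⁴ ÷ −2x² = 7x². Subtract (7x²)·D = −14x⁴ − 35x³ − 14x². Remainder: 2x³ + 9x² + 18x + 5.
Step 2: lead(2x³ + 9x² + 18x + 5) ÷ lead(D) = 2x³ ÷ −2x² = −x. Subtract (−x)·D = 2x³ + 5x² + 2x. Remainder: 4x² + 16x + 5.
Step 3: lead(4x² + 16x + 5) ÷ lead(D) = 4x² ÷ −2x² = −2. Subtract (−2)·D = 4x² + 10x + 4. Remainder: 6x + 1.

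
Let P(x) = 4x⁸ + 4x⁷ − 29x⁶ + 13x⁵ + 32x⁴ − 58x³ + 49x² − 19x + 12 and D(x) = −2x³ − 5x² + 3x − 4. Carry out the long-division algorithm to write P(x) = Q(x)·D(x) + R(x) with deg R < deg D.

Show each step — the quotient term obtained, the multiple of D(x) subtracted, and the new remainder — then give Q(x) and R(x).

Step 1: lead(4x⁸ + 4x⁷ − 29x⁶ + 13x⁵ + 32x⁴ − 58x³ + 49x² − 19x + 12) ÷ lead(D) = 4x⁸ ÷ −2x³ = −2x⁵. Subtract (−2x⁵)·D = 4x⁸ + 10x⁷ − 6x⁶ + 8x⁵. Remainder: −6x⁷ − 23x⁶ + 5x⁵ + 32x⁴ − 58x³ + 49x² − 19x + 12.
Step 2: lead(−6x⁷ − 23x⁶ + 5x⁵ + 32x⁴ − 58x³ + 49x² − 19x + 12) ÷ lead(D) = −6x⁷ ÷ −2x³ = 3x⁴. Subtract (3x⁴)·D = −6x⁷ − 15x⁶ + 9x⁵ − 12x⁴. Remainder: −8x⁶ − 4x⁵ + 44x⁴ − 58x³ + 49x² − 19x + 12.
Step 3: lead(−8x⁶ − 4x⁵ + 44x⁴ − 58x³ + 49x² − 19x + 12) ÷ lead(D) = −8x⁶ ÷ −2x³ = 4x³. Subtract (4x³)·D = −8x⁶ − 20x⁵ + 12x⁴ − 16x³. Remainder: 16x⁵ + 32x⁴ − 42x³ + 49x² − 19x + 12.
Step 4: lead(16x⁵ + 32x⁴ − 42x³ + 49x² − 19x + 12) ÷ lead(D) = 16x⁵ ÷ −2x³ = −8x². Subtract (−8x²)·D = 16x⁵ + 40x⁴ − 24x³ + 32x². Remainder: −8x⁴ − 18x³ + 17x² − 19x + 12.
Step 5: lead(−8x⁴ − 18x³ + 17x² − 19x + 12) ÷ lead(D) = −8x⁴ ÷ −2x³ = 4x. Subtract (4x)·D = −8x⁴ − 20x³ + 12x² − 16x. Remainder: 2x³ + 5x² − 3x + 12.
Step 6: lead(2x³ + 5x² − 3x + 12) ÷ lead(D) = 2x³ ÷ −2x³ = −1. Subtract (−1)·D = 2x³ + 5x² − 3x + 4. Remainder: 8.

Q(x) = −2x⁵ + 3x⁴ + 4x³ − 8x² + 4x − 1; R(x) = 8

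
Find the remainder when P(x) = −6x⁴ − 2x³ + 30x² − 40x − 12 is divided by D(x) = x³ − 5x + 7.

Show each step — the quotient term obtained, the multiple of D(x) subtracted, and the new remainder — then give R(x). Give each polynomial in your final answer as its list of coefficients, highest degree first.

Step 1: lead(−6x⁴ − 2x³ + 30x² − 40x − 12) ÷ lead(D) = −6x⁴ ÷ x³ = −6x. Subtract (−6x)·D = −6x⁴ + 30x² − 42x. Remainder: −2x³ + 2x − 12.
Step 2: lead(−2x³ + 2x − 12) ÷ lead(D) = −2x³ ÷ x³ = −2. Subtract (−2)·D = −2x³ + 10x − 14. Remainder: −8x + 2.

R = [-8, 2]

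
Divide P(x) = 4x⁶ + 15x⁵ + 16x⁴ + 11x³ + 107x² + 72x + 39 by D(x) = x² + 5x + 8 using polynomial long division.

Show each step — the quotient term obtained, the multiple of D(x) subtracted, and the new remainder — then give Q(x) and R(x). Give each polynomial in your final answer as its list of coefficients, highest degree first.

Q = [4, -5, 9, 6, 5]; R = [-1, -1]

Step 1: lead(4x⁶ + 15x⁵ + 16x⁴ + 11x³ + 107x² + 72x + 39) ÷ lead(D) = 4x⁶ ÷ x² = 4x⁴. Subtract (4x⁴)·D = 4x⁶ + 20x⁵ + 32x⁴. Remainder: −5x⁵ − 16x⁴ + 11x³ + 107x² + 72x + 39.
Step 2: lead(−5x⁵ − 16x⁴ + 11x³ + 107x² + 72x + 39) ÷ lead(D) = −5x⁵ ÷ x² = −5x³. Subtract (−5x³)·D = −5x⁵ − 25x⁴ − 40x³. Remainder: 9x⁴ + 51x³ + 107x² + 72x + 39.
Step 3: lead(9x⁴ + 51x³ + 107x² + 72x + 39) ÷ lead(D) = 9x⁴ ÷ x² = 9x². Subtract (9x²)·D = 9x⁴ + 45x³ + 72x². Remainder: 6x³ + 35x² + 72x + 39.
Step 4: lead(6x³ + 35x² + 72x + 39) ÷ lead(D) = 6x³ ÷ x² = 6x. Subtract (6x)·D = 6x³ + 30x² + 48x. Remainder: 5x² + 24x + 39.
Step 5: lead(5x² + 24x + 39) ÷ lead(D) = 5x² ÷ x² = 5. Subtract (5)·D = 5x² + 25x + 40. Remainder: −x − 1.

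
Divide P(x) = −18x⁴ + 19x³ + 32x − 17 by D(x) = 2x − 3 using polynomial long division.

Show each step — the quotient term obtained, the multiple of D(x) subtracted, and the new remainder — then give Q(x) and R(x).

Q(x) = −9x³ − 4x² − 6x + 7; R(x) = 4

Step 1: lead(−18x⁴ + 19x³ + 32x − 17) ÷ lead(D) = −18x⁴ ÷ 2x = −9x³. Subtract (−9x³)·D = −18x⁴ + 27x³. Remainder: −8x³ + 32x − 17.
Step 2: lead(−8x³ + 32x − 17) ÷ lead(D) = −8x³ ÷ 2x = −4x². Subtract (−4x²)·D = −8x³ + 12x². Remainder: −12x² + 32x − 17.
Step 3: lead(−12x² + 32x − 17) ÷ lead(D) = −12x² ÷ 2x = −6x. Subtract (−6x)·D = −12x² + 18x. Remainder: 14x − 17.
Step 4: lead(14x − 17) ÷ lead(D) = 14x ÷ 2x = 7. Subtract (7)·D = 14x − 21. Remainder: 4.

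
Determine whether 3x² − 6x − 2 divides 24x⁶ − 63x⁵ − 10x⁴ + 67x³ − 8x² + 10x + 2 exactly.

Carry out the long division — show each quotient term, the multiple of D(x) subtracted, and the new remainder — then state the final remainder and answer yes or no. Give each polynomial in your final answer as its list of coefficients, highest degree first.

R = [4, -2], so D(x) is not a factor of P(x). no

Step 1: lead(24x⁶ − 63x⁵ − 10x⁴ + 67x³ − 8x² + 10x + 2) ÷ lead(D) = 24x⁶ ÷ 3x² = 8x⁴. Subtract (8x⁴)·D = 24x⁶ − 48x⁵ − 16x⁴. Remainder: −15x⁵ + 6x⁴ + 67x³ − 8x² + 10x + 2.
Step 2: lead(−15x⁵ + 6x⁴ + 67x³ − 8x² + 10x + 2) ÷ lead(D) = −15x⁵ ÷ 3x² = −5x³. Subtract (−5x³)·D = −15x⁵ + 30x⁴ + 10x³. Remainder: −24x⁴ + 57x³ − 8x² + 10x + 2.
Step 3: lead(−24x⁴ + 57x³ − 8x² + 10x + 2) ÷ lead(D) = −24x⁴ ÷ 3x² = −8x². Subtract (−8x²)·D = −24x⁴ + 48x³ + 16x². Remainder: 9x³ − 24x² + 10x + 2.
Step 4: lead(9x³ − 24x² + 10x + 2) ÷ lead(D) = 9x³ ÷ 3x² = 3x. Subtract (3x)·D = 9x³ − 18x² − 6x. Remainder: −6x² + 16x + 2.
Step 5: lead(−6x² + 16x + 2) ÷ lead(D) = −6x² ÷ 3x² = −2. Subtract (−2)·D = −6x² + 12x + 4. Remainder: 4x − 2.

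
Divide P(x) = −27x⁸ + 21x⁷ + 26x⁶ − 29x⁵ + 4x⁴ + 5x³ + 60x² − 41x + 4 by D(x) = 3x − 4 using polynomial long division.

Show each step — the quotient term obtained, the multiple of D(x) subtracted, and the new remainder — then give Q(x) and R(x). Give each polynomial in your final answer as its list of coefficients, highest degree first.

Step 1: lead(−27x⁸ + 21x⁷ + 26x⁶ − 29x⁵ + 4x⁴ + 5x³ + 60x² − 41x + 4) ÷ lead(D) = −27x⁸ ÷ 3x = −9x⁷. Subtract (−9x⁷)·D = −27x⁸ + 36x⁷. Remainder: −15x⁷ + 26x⁶ − 29x⁵ + 4x⁴ + 5x³ + 60x² − 41x + 4.
Step 2: lead(−15x⁷ + 26x⁶ − 29x⁵ + 4x⁴ + 5x³ + 60x² − 41x + 4) ÷ lead(D) = −15x⁷ ÷ 3x = −5x⁶. Subtract (−5x⁶)·D = −15x⁷ + 20x⁶. Remainder: 6x⁶ − 29x⁵ + 4x⁴ + 5x³ + 60x² − 41x + 4.
Step 3: lead(6x⁶ − 29x⁵ + 4x⁴ + 5x³ + 60x² − 41x + 4) ÷ lead(D) = 6x⁶ ÷ 3x = 2x⁵. Subtract (2x⁵)·D = 6x⁶ − 8x⁵. Remainder: −21x⁵ + 4x⁴ + 5x³ + 60x² − 41x + 4.
Step 4: lead(−21x⁵ + 4x⁴ + 5x³ + 60x² − 41x + 4) ÷ lead(D) = −21x⁵ ÷ 3x = −7x⁴. Subtract (−7x⁴)·D = −21x⁵ + 28x⁴. Remainder: −24x⁴ + 5x³ + 60x² − 41x + 4.
Step 5: lead(−24x⁴ + 5x³ + 60x² − 41x + 4) ÷ lead(D) = −24x⁴ ÷ 3x = −8x³. Subtract (−8x³)·D = −24x⁴ + 32x³. Remainder: −27x³ + 60x² − 41x + 4.
Step 6: lead(−27x³ + 60x² − 41x + 4) ÷ lead(D) = −27x³ ÷ 3x = −9x². Subtract (−9x²)·D = −27x³ + 36x². Remainder: 24x² − 41x + 4.
Step 7: lead(24x² − 41x + 4) ÷ lead(D) = 24x² ÷ 3x = 8x. Subtract (8x)·D = 24x² − 32x. Remainder: −9x + 4.
Step 8: lead(−9x + 4) ÷ lead(D) = −9x ÷ 3x = −3. Subtract (−3)·D = −9x + 12. Remainder: −8.

Q = [-9, -5, 2, -7, -8, -9, 8, -3]; R = [-8]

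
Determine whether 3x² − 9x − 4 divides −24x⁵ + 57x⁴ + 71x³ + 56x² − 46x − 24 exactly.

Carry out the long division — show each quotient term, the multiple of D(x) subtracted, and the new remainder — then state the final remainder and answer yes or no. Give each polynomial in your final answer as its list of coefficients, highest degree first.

R = [0], so D(x) is a factor of P(x). yes

Step 1: lead(−24x⁵ + 57x⁴ + 71x³ + 56x² − 46x − 24) ÷ lead(D) = −24x⁵ ÷ 3x² = −8x³. Subtract (−8x³)·D = −24x⁵ + 72x⁴ + 32x³. Remainder: −15x⁴ + 39x³ + 56x² − 46x − 24.
Step 2: lead(−15x⁴ + 39x³ + 56x² − 46x − 24) ÷ lead(D) = −15x⁴ ÷ 3x² = −5x². Subtract (−5x²)·D = −15x⁴ + 45x³ + 20x². Remainder: −6x³ + 36x² − 46x − 24.
Step 3: lead(−6x³ + 36x² − 46x − 24) ÷ lead(D) = −6x³ ÷ 3x² = −2x. Subtract (−2x)·D = −6x³ + 18x² + 8x. Remainder: 18x² − 54x − 24.
Step 4: lead(18x² − 54x − 24) ÷ lead(D) = 18x² ÷ 3x² = 6. Subtract (6)·D = 18x² − 54x − 24. Remainder: 0.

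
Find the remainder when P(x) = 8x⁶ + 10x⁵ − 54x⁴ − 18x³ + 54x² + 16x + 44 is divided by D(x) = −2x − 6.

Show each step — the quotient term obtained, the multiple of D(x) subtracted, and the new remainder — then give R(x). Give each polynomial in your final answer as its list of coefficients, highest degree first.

R = [-4]

Step 1: lead(8x⁶ + 10x⁵ − 54x⁴ − 18x³ + 54x² + 16x + 44) ÷ lead(D) = 8x⁶ ÷ −2x = −4x⁵. Subtract (−4x⁵)·D = 8x⁶ + 24x⁵. Remainder: −14x⁵ − 54x⁴ − 18x³ + 54x² + 16x + 44.
Step 2: lead(−14x⁵ − 54x⁴ − 18x³ + 54x² + 16x + 44) ÷ lead(D) = −14x⁵ ÷ −2x = 7x⁴. Subtract (7x⁴)·D = −14x⁵ − 42x⁴. Remainder: −12x⁴ − 18x³ + 54x² + 16x + 44.
Step 3: lead(−12x⁴ − 18x³ + 54x² + 16x + 44) ÷ lead(D) = −12x⁴ ÷ −2x = 6x³. Subtract (6x³)·D = −12x⁴ − 36x³. Remainder: 18x³ + 54x² + 16x + 44.
Step 4: lead(18x³ + 54x² + 16x + 44) ÷ lead(D) = 18x³ ÷ −2x = −9x². Subtract (−9x²)·D = 18x³ + 54x². Remainder: 16x + 44.
Step 5: lead(16x + 44) ÷ lead(D) = 16x ÷ −2x = −8. Subtract (−8)·D = 16x + 48. Remainder: −4.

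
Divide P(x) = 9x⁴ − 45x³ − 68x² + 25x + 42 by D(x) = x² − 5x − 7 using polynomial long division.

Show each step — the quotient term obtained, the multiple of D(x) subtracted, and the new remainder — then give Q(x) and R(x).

Step 1: lead(9x⁴ − 45x³ − 68x² + 25x + 42) ÷ lead(D) = 9x⁴ ÷ x² = 9x². Subtract (9x²)·D = 9x⁴ − 45x³ − 63x². Remainder: −5x² + 25x + 42.
Step 2: lead(−5x² + 25x + 42) ÷ lead(D) = −5x² ÷ x² = −5. Subtract (−5)·D = −5x² + 25x + 35. Remainder: 7.

Q(x) = 9x² − 5; R(x) = 7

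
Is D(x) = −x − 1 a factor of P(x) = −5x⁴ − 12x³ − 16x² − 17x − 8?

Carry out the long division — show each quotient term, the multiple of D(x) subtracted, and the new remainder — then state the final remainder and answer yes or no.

Step 1: lead(−5x⁴ − 12x³ − 16x² − 17x − 8) ÷ lead(D) = −5x⁴ ÷ −x = 5x³. Subtract (5x³)·D = −5x⁴ − 5x³. Remainder: −7x³ − 16x² − 17x − 8.
Step 2: lead(−7x³ − 16x² − 17x − 8) ÷ lead(D) = −7x³ ÷ −x = 7x². Subtract (7x²)·D = −7x³ − 7x². Remainder: −9x² − 17x − 8.
Step 3: lead(−9x² − 17x − 8) ÷ lead(D) = −9x² ÷ −x = 9x. Subtract (9x)·D = −9x² − 9x. Remainder: −8x − 8.
Step 4: lead(−8x − 8) ÷ lead(D) = −8x ÷ −x = 8. Subtract (8)·D = −8x − 8. Remainder: 0.

R(x) = 0, so D(x) is a factor of P(x). yes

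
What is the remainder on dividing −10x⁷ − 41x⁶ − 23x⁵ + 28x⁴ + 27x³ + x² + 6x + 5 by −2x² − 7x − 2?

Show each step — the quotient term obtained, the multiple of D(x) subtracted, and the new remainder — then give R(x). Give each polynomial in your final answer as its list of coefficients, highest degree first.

R = [1, 3]

Step 1: lead(−10x⁷ − 41x⁶ − 23x⁵ + 28x⁴ + 27x³ + x² + 6x + 5) ÷ lead(D) = −10x⁷ ÷ −2x² = 5x⁵. Subtract (5x⁵)·D = −10x⁷ − 35x⁶ − 10x⁵. Remainder: −6x⁶ − 13x⁵ + 28x⁴ + 27x³ + x² + 6x + 5.
Step 2: lead(−6x⁶ − 13x⁵ + 28x⁴ + 27x³ + x² + 6x + 5) ÷ lead(D) = −6x⁶ ÷ −2x² = 3x⁴. Subtract (3x⁴)·D = −6x⁶ − 21x⁵ − 6x⁴. Remainder: 8x⁵ + 34x⁴ + 27x³ + x² + 6x + 5.
Step 3: lead(8x⁵ + 34x⁴ + 27x³ + x² + 6x + 5) ÷ lead(D) = 8x⁵ ÷ −2x² = −4x³. Subtract (−4x³)·D = 8x⁵ + 28x⁴ + 8x³. Remainder: 6x⁴ + 19x³ + x² + 6x + 5.
Step 4: lead(6x⁴ + 19x³ + x² + 6x + 5) ÷ lead(D) = 6x⁴ ÷ −2x² = −3x². Subtract (−3x²)·D = 6x⁴ + 21x³ + 6x². Remainder: −2x³ − 5x² + 6x + 5.
Step 5: lead(−2x³ − 5x² + 6x + 5) ÷ lead(D) = −2x³ ÷ −2x² = x. Subtract (x)·D = −2x³ − 7x² − 2x. Remainder: 2x² + 8x + 5.
Step 6: lead(2x² + 8x + 5) ÷ lead(D) = 2x² ÷ −2x² = −1. Subtract (−1)·D = 2x² + 7x + 2. Remainder: x + 3.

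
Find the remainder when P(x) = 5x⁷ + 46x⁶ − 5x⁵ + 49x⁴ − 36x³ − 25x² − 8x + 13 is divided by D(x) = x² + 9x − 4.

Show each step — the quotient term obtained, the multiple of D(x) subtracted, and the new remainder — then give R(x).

Step 1: lead(5x⁷ + 46x⁶ − 5x⁵ + 49x⁴ − 36x³ − 25x² − 8x + 13) ÷ lead(D) = 5x⁷ ÷ x² = 5x⁵. Subtract (5x⁵)·D = 5x⁷ + 45x⁶ − 20x⁵. Remainder: x⁶ + 15x⁵ + 49x⁴ − 36x³ − 25x² − 8x + 13.
Step 2: lead(x⁶ + 15x⁵ + 49x⁴ − 36x³ − 25x² − 8x + 13) ÷ lead(D) = x⁶ ÷ x² = x⁴. Subtract (x⁴)·D = x⁶ + 9x⁵ − 4x⁴. Remainder: 6x⁵ + 53x⁴ − 36x³ − 25x² − 8x + 13.
Step 3: lead(6x⁵ + 53x⁴ − 36x³ − 25x² − 8x + 13) ÷ lead(D) = 6x⁵ ÷ x² = 6x³. Subtract (6x³)·D = 6x⁵ + 54x⁴ − 24x³. Remainder: −x⁴ − 12x³ − 25x² − 8x + 13.
Step 4: lead(−x⁴ − 12x³ − 25x² − 8x + 13) ÷ lead(D) = −x⁴ ÷ x² = −x². Subtract (−x²)·D = −x⁴ − 9x³ + 4x². Remainder: −3x³ − 29x² − 8x + 13.
Step 5: lead(−3x³ − 29x² − 8x + 13) ÷ lead(D) = −3x³ ÷ x² = −3x. Subtract (−3x)·D = −3x³ − 27x² + 12x. Remainder: −2x² − 20x + 13.
Step 6: lead(−2x² − 20x + 13) ÷ lead(D) = −2x² ÷ x² = −2. Subtract (−2)·D = −2x² − 18x + 8. Remainder: −2x + 5.

R(x) = −2x + 5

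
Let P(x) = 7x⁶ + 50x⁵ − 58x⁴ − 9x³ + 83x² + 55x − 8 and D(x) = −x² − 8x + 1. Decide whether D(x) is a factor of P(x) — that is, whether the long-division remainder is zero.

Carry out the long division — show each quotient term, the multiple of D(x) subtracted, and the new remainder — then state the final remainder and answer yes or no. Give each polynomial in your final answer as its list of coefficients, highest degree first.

Step 1: lead(7x⁶ + 50x⁵ − 58x⁴ − 9x³ + 83x² + 55x − 8) ÷ lead(D) = 7x⁶ ÷ −x² = −7x⁴. Subtract (−7x⁴)·D = 7x⁶ + 56x⁵ − 7x⁴. Remainder: −6x⁵ − 51x⁴ − 9x³ + 83x² + 55x − 8.
Step 2: lead(−6x⁵ − 51x⁴ − 9x³ + 83x² + 55x − 8) ÷ lead(D) = −6x⁵ ÷ −x² = 6x³. Subtract (6x³)·D = −6x⁵ − 48x⁴ + 6x³. Remainder: −3x⁴ − 15x³ + 83x² + 55x − 8.
Step 3: lead(−3x⁴ − 15x³ + 83x² + 55x − 8) ÷ lead(D) = −3x⁴ ÷ −x² = 3x². Subtract (3x²)·D = −3x⁴ − 24x³ + 3x². Remainder: 9x³ + 80x² + 55x − 8.
Step 4: lead(9x³ + 80x² + 55x − 8) ÷ lead(D) = 9x³ ÷ −x² = −9x. Subtract (−9x)·D = 9x³ + 72x² − 9x. Remainder: 8x² + 64x − 8.
Step 5: lead(8x² + 64x − 8) ÷ lead(D) = 8x² ÷ −x² = −8. Subtract (−8)·D = 8x² + 64x − 8. Remainder: 0.

R = [0], so D(x) is a factor of P(x). yes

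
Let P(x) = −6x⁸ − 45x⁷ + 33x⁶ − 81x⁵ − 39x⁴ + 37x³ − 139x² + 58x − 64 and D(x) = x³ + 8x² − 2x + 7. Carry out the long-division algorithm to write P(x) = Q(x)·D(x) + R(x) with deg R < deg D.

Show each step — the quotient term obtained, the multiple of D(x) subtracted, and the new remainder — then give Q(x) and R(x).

Q(x) = −6x⁵ + 3x⁴ − 3x³ − 9x² + 6x − 8; R(x) = −8

Step 1: lead(−6x⁸ − 45x⁷ + 33x⁶ − 81x⁵ − 39x⁴ + 37x³ − 139x² + 58x − 64) ÷ lead(D) = −6x⁸ ÷ x³ = −6x⁵. Subtract (−6x⁵)·D = −6x⁸ − 48x⁷ + 12x⁶ − 42x⁵. Remainder: 3x⁷ + 21x⁶ − 39x⁵ − 39x⁴ + 37x³ − 139x² + 58x − 64.
Step 2: lead(3x⁷ + 21x⁶ − 39x⁵ − 39x⁴ + 37x³ − 139x² + 58x − 64) ÷ lead(D) = 3x⁷ ÷ x³ = 3x⁴. Subtract (3x⁴)·D = 3x⁷ + 24x⁶ − 6x⁵ + 21x⁴. Remainder: −3x⁶ − 33x⁵ − 60x⁴ + 37x³ − 139x² + 58x − 64.
Step 3: lead(−3x⁶ − 33x⁵ − 60x⁴ + 37x³ − 139x² + 58x − 64) ÷ lead(D) = −3x⁶ ÷ x³ = −3x³. Subtract (−3x³)·D = −3x⁶ − 24x⁵ + 6x⁴ − 21x³. Remainder: −9x⁵ − 66x⁴ + 58x³ − 139x² + 58x − 64.
Step 4: lead(−9x⁵ − 66x⁴ + 58x³ − 139x² + 58x − 64) ÷ lead(D) = −9x⁵ ÷ x³ = −9x². Subtract (−9x²)·D = −9x⁵ − 72x⁴ + 18x³ − 63x². Remainder: 6x⁴ + 40x³ − 76x² + 58x − 64.
Step 5: lead(6x⁴ + 40x³ − 76x² + 58x − 64) ÷ lead(D) = 6x⁴ ÷ x³ = 6x. Subtract (6x)·D = 6x⁴ + 48x³ − 12x² + 42x. Remainder: −8x³ − 64x² + 16x − 64.
Step 6: lead(−8x³ − 64x² + 16x − 64) ÷ lead(D) = −8x³ ÷ x³ = −8. Subtract (−8)·D = −8x³ − 64x² + 16x − 56. Remainder: −8.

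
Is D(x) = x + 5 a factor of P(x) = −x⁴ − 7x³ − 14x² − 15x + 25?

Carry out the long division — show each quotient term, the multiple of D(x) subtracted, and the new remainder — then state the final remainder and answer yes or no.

Step 1: lead(−x⁴ − 7x³ − 14x² − 15x + 25) ÷ lead(D) = −x⁴ ÷ x = −x³. Subtract (−x³)·D = −x⁴ − 5x³. Remainder: −2x³ − 14x² − 15x + 25.
Step 2: lead(−2x³ − 14x² − 15x + 25) ÷ lead(D) = −2x³ ÷ x = −2x². Subtract (−2x²)·D = −2x³ − 10x². Remainder: −4x² − 15x + 25.
Step 3: lead(−4x² − 15x + 25) ÷ lead(D) = −4x² ÷ x = −4x. Subtract (−4x)·D = −4x² − 20x. Remainder: 5x + 25.
Step 4: lead(5x + 25) ÷ lead(D) = 5x ÷ x = 5. Subtract (5)·D = 5x + 25. Remainder: 0.

R(x) = 0, so D(x) is a factor of P(x). yes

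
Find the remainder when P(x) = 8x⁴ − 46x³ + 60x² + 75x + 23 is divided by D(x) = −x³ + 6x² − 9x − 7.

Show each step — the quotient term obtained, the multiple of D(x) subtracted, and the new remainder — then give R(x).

Step 1: lead(8x⁴ − 46x³ + 60x² + 75x + 23) ÷ lead(D) = 8x⁴ ÷ −x³ = −8x. Subtract (−8x)·D = 8x⁴ − 48x³ + 72x² + 56x. Remainder: 2x³ − 12x² + 19x + 23.
Step 2: lead(2x³ − 12x² + 19x + 23) ÷ lead(D) = 2x³ ÷ −x³ = −2. Subtract (−2)·D = 2x³ − 12x² + 18x + 14. Remainder: x + 9.

R(x) = x + 9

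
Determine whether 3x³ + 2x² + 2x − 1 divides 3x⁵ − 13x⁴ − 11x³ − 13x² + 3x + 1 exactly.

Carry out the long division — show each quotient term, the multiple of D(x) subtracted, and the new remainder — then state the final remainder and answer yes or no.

Step 1: lead(3x⁵ − 13x⁴ − 11x³ − 13x² + 3x + 1) ÷ lead(D) = 3x⁵ ÷ 3x³ = x². Subtract (x²)·D = 3x⁵ + 2x⁴ + 2x³ − x². Remainder: −15x⁴ − 13x³ − 12x² + 3x + 1.
Step 2: lead(−15x⁴ − 13x³ − 12x² + 3x + 1) ÷ lead(D) = −15x⁴ ÷ 3x³ = −5x. Subtract (−5x)·D = −15x⁴ − 10x³ − 10x² + 5x. Remainder: −3x³ − 2x² − 2x + 1.
Step 3: lead(−3x³ − 2x² − 2x + 1) ÷ lead(D) = −3x³ ÷ 3x³ = −1. Subtract (−1)·D = −3x³ − 2x² − 2x + 1. Remainder: 0.

R(x) = 0, so D(x) is a factor of P(x). yes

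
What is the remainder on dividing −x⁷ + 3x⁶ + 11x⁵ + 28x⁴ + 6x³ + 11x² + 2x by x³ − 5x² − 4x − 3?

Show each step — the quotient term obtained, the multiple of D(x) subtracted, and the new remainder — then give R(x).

R(x) = −6

Step 1: lead(−x⁷ + 3x⁶ + 11x⁵ + 28x⁴ + 6x³ + 11x² + 2x) ÷ lead(D) = −x⁷ ÷ x³ = −x⁴. Subtract (−x⁴)·D = −x⁷ + 5x⁶ + 4x⁵ + 3x⁴. Remainder: −2x⁶ + 7x⁵ + 25x⁴ + 6x³ + 11x² + 2x.
Step 2: lead(−2x⁶ + 7x⁵ + 25x⁴ + 6x³ + 11x² + 2x) ÷ lead(D) = −2x⁶ ÷ x³ = −2x³. Subtract (−2x³)·D = −2x⁶ + 10x⁵ + 8x⁴ + 6x³. Remainder: −3x⁵ + 17x⁴ + 11x² + 2x.
Step 3: lead(−3x⁵ + 17x⁴ + 11x² + 2x) ÷ lead(D) = −3x⁵ ÷ x³ = −3x². Subtract (−3x²)·D = −3x⁵ + 15x⁴ + 12x³ + 9x². Remainder: 2x⁴ − 12x³ + 2x² + 2x.
Step 4: lead(2x⁴ − 12x³ + 2x² + 2x) ÷ lead(D) = 2x⁴ ÷ x³ = 2x. Subtract (2x)·D = 2x⁴ − 10x³ − 8x² − 6x. Remainder: −2x³ + 10x² + 8x.
Step 5: lead(−2x³ + 10x² + 8x) ÷ lead(D) = −2x³ ÷ x³ = −2. Subtract (−2)·D = −2x³ + 10x² + 8x + 6. Remainder: −6.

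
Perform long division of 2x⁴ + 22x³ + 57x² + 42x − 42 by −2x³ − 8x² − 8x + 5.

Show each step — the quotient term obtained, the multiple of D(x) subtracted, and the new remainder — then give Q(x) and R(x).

Q(x) = −x − 7; R(x) = −7x² − 9x − 7

Step 1: lead(2x⁴ + 22x³ + 57x² + 42x − 42) ÷ lead(D) = 2x⁴ ÷ −2x³ = −x. Subtract (−x)·D = 2x⁴ + 8x³ + 8x² − 5x. Remainder: 14x³ + 49x² + 47x − 42.
Step 2: lead(14x³ + 49x² + 47x − 42) ÷ lead(D) = 14x³ ÷ −2x³ = −7. Subtract (−7)·D = 14x³ + 56x² + 56x − 35. Remainder: −7x² − 9x − 7.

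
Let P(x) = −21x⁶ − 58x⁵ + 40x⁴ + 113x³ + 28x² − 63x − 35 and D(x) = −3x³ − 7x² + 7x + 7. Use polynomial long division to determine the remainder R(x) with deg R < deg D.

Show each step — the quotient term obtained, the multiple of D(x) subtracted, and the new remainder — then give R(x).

R(x) = 0

Step 1: lead(−21x⁶ − 58x⁵ + 40x⁴ + 113x³ + 28x² − 63x − 35) ÷ lead(D) = −21x⁶ ÷ −3x³ = 7x³. Subtract (7x³)·D = −21x⁶ − 49x⁵ + 49x⁴ + 49x³. Remainder: −9x⁵ − 9x⁴ + 64x³ + 28x² − 63x − 35.
Step 2: lead(−9x⁵ − 9x⁴ + 64x³ + 28x² − 63x − 35) ÷ lead(D) = −9x⁵ ÷ −3x³ = 3x². Subtract (3x²)·D = −9x⁵ − 21x⁴ + 21x³ + 21x². Remainder: 12x⁴ + 43x³ + 7x² − 63x − 35.
Step 3: lead(12x⁴ + 43x³ + 7x² − 63x − 35) ÷ lead(D) = 12x⁴ ÷ −3x³ = −4x. Subtract (−4x)·D = 12x⁴ + 28x³ − 28x² − 28x. Remainder: 15x³ + 35x² − 35x − 35.
Step 4: lead(15x³ + 35x² − 35x − 35) ÷ lead(D) = 15x³ ÷ −3x³ = −5. Subtract (−5)·D = 15x³ + 35x² − 35x − 35. Remainder: 0.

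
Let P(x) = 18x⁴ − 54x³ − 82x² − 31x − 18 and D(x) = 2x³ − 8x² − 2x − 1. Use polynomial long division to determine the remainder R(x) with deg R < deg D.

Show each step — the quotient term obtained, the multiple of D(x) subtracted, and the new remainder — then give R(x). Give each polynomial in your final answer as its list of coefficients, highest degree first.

Step 1: lead(18x⁴ − 54x³ − 82x² − 31x − 18) ÷ lead(D) = 18x⁴ ÷ 2x³ = 9x. Subtract (9x)·D = 18x⁴ − 72x³ − 18x² − 9x. Remainder: 18x³ − 64x² − 22x − 18.
Step 2: lead(18x³ − 64x² − 22x − 18) ÷ lead(D) = 18x³ ÷ 2x³ = 9. Subtract (9)·D = 18x³ − 72x² − 18x − 9. Remainder: 8x² − 4x − 9.

R = [8, -4, -9]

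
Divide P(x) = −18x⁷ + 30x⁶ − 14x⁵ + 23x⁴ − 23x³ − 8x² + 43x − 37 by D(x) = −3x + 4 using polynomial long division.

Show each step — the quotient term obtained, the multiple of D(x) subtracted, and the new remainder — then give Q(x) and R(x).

Q(x) = 6x⁶ − 2x⁵ + 2x⁴ − 5x³ + x² + 4x − 9; R(x) = −1

Step 1: lead(−18x⁷ + 30x⁶ − 14x⁵ + 23x⁴ − 23x³ − 8x² + 43x − 37) ÷ lead(D) = −18x⁷ ÷ −3x = 6x⁶. Subtract (6x⁶)·D = −18x⁷ + 24x⁶. Remainder: 6x⁶ − 14x⁵ + 23x⁴ − 23x³ − 8x² + 43x − 37.
Step 2: lead(6x⁶ − 14x⁵ + 23x⁴ − 23x³ − 8x² + 43x − 37) ÷ lead(D) = 6x⁶ ÷ −3x = −2x⁵. Subtract (−2x⁵)·D = 6x⁶ − 8x⁵. Remainder: −6x⁵ + 23x⁴ − 23x³ − 8x² + 43x − 37.
Step 3: lead(−6x⁵ + 23x⁴ − 23x³ − 8x² + 43x − 37) ÷ lead(D) = −6x⁵ ÷ −3x = 2x⁴. Subtract (2x⁴)·D = −6x⁵ + 8x⁴. Remainder: 15x⁴ − 23x³ − 8x² + 43x − 37.
Step 4: lead(15x⁴ − 23x³ − 8x² + 43x − 37) ÷ lead(D) = 15x⁴ ÷ −3x = −5x³. Subtract (−5x³)·D = 15x⁴ − 20x³. Remainder: −3x³ − 8x² + 43x − 37.
Step 5: lead(−3x³ − 8x² + 43x − 37) ÷ lead(D) = −3x³ ÷ −3x = x². Subtract (x²)·D = −3x³ + 4x². Remainder: −12x² + 43x − 37.
Step 6: lead(−12x² + 43x − 37) ÷ lead(D) = −12x² ÷ −3x = 4x. Subtract (4x)·D = −12x² + 16x. Remainder: 27x − 37.
Step 7: lead(27x − 37) ÷ lead(D) = 27x ÷ −3x = −9. Subtract (−9)·D = 27x − 36. Remainder: −1.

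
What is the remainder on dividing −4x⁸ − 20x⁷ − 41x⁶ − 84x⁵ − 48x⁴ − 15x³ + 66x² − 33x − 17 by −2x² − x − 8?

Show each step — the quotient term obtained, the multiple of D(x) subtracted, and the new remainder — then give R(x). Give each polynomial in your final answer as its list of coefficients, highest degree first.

R = [-9]

Step 1: lead(−4x⁸ − 20x⁷ − 41x⁶ − 84x⁵ − 48x⁴ − 15x³ + 66x² − 33x − 17) ÷ lead(D) = −4x⁸ ÷ −2x² = 2x⁶. Subtract (2x⁶)·D = −4x⁸ − 2x⁷ − 16x⁶. Remainder: −18x⁷ − 25x⁶ − 84x⁵ − 48x⁴ − 15x³ + 66x² − 33x − 17.
Step 2: lead(−18x⁷ − 25x⁶ − 84x⁵ − 48x⁴ − 15x³ + 66x² − 33x − 17) ÷ lead(D) = −18x⁷ ÷ −2x² = 9x⁵. Subtract (9x⁵)·D = −18x⁷ − 9x⁶ − 72x⁵. Remainder: −16x⁶ − 12x⁵ − 48x⁴ − 15x³ + 66x² − 33x − 17.
Step 3: lead(−16x⁶ − 12x⁵ − 48x⁴ − 15x³ + 66x² − 33x − 17) ÷ lead(D) = −16x⁶ ÷ −2x² = 8x⁴. Subtract (8x⁴)·D = −16x⁶ − 8x⁵ − 64x⁴. Remainder: −4x⁵ + 16x⁴ − 15x³ + 66x² − 33x − 17.
Step 4: lead(−4x⁵ + 16x⁴ − 15x³ + 66x² − 33x − 17) ÷ lead(D) = −4x⁵ ÷ −2x² = 2x³. Subtract (2x³)·D = −4x⁵ − 2x⁴ − 16x³. Remainder: 18x⁴ + x³ + 66x² − 33x − 17.
Step 5: lead(18x⁴ + x³ + 66x² − 33x − 17) ÷ lead(D) = 18x⁴ ÷ −2x² = −9x². Subtract (−9x²)·D = 18x⁴ + 9x³ + 72x². Remainder: −8x³ − 6x² − 33x − 17.
Step 6: lead(−8x³ − 6x² − 33x − 17) ÷ lead(D) = −8x³ ÷ −2x² = 4x. Subtract (4x)·D = −8x³ − 4x² − 32x. Remainder: −2x² − x − 17.
Step 7: lead(−2x² − x − 17) ÷ lead(D) = −2x² ÷ −2x² = 1. Subtract (1)·D = −2x² − x − 8. Remainder: −9.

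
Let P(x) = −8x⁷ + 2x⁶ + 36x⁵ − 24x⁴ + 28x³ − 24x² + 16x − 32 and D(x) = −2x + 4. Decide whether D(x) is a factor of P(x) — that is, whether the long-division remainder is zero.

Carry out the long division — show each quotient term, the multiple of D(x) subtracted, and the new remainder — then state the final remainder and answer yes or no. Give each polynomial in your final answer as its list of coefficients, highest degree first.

R = [0], so D(x) is a factor of P(x). yes

Step 1: lead(−8x⁷ + 2x⁶ + 36x⁵ − 24x⁴ + 28x³ − 24x² + 16x − 32) ÷ lead(D) = −8x⁷ ÷ −2x = 4x⁶. Subtract (4x⁶)·D = −8x⁷ + 16x⁶. Remainder: −14x⁶ + 36x⁵ − 24x⁴ + 28x³ − 24x² + 16x − 32.
Step 2: lead(−14x⁶ + 36x⁵ − 24x⁴ + 28x³ − 24x² + 16x − 32) ÷ lead(D) = −14x⁶ ÷ −2x = 7x⁵. Subtract (7x⁵)·D = −14x⁶ + 28x⁵. Remainder: 8x⁵ − 24x⁴ + 28x³ − 24x² + 16x − 32.
Step 3: lead(8x⁵ − 24x⁴ + 28x³ − 24x² + 16x − 32) ÷ lead(D) = 8x⁵ ÷ −2x = −4x⁴. Subtract (−4x⁴)·D = 8x⁵ − 16x⁴. Remainder: −8x⁴ + 28x³ − 24x² + 16x − 32.
Step 4: lead(−8x⁴ + 28x³ − 24x² + 16x − 32) ÷ lead(D) = −8x⁴ ÷ −2x = 4x³. Subtract (4x³)·D = −8x⁴ + 16x³. Remainder: 12x³ − 24x² + 16x − 32.
Step 5: lead(12x³ − 24x² + 16x − 32) ÷ lead(D) = 12x³ ÷ −2x = −6x². Subtract (−6x²)·D = 12x³ − 24x². Remainder: 16x − 32.
Step 6: lead(16x − 32) ÷ lead(D) = 16x ÷ −2x = −8. Subtract (−8)·D = 16x − 32. Remainder: 0.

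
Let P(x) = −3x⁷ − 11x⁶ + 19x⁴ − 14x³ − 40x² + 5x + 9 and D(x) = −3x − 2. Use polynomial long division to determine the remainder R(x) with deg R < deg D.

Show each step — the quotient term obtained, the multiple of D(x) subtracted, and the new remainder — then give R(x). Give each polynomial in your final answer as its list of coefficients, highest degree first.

R = [-5]

Step 1: lead(−3x⁷ − 11x⁶ + 19x⁴ − 14x³ − 40x² + 5x + 9) ÷ lead(D) = −3x⁷ ÷ −3x = x⁶. Subtract (x⁶)·D = −3x⁷ − 2x⁶. Remainder: −9x⁶ + 19x⁴ − 14x³ − 40x² + 5x + 9.
Step 2: lead(−9x⁶ + 19x⁴ − 14x³ − 40x² + 5x + 9) ÷ lead(D) = −9x⁶ ÷ −3x = 3x⁵. Subtract (3x⁵)·D = −9x⁶ − 6x⁵. Remainder: 6x⁵ + 19x⁴ − 14x³ − 40x² + 5x + 9.
Step 3: lead(6x⁵ + 19x⁴ − 14x³ − 40x² + 5x + 9) ÷ lead(D) = 6x⁵ ÷ −3x = −2x⁴. Subtract (−2x⁴)·D = 6x⁵ + 4x⁴. Remainder: 15x⁴ − 14x³ − 40x² + 5x + 9.
Step 4: lead(15x⁴ − 14x³ − 40x² + 5x + 9) ÷ lead(D) = 15x⁴ ÷ −3x = −5x³. Subtract (−5x³)·D = 15x⁴ + 10x³. Remainder: −24x³ − 40x² + 5x + 9.
Step 5: lead(−24x³ − 40x² + 5x + 9) ÷ lead(D) = −24x³ ÷ −3x = 8x². Subtract (8x²)·D = −24x³ − 16x². Remainder: −24x² + 5x + 9.
Step 6: lead(−24x² + 5x + 9) ÷ lead(D) = −24x² ÷ −3x = 8x. Subtract (8x)·D = −24x² − 16x. Remainder: 21x + 9.
Step 7: lead(21x + 9) ÷ lead(D) = 21x ÷ −3x = −7. Subtract (−7)·D = 21x + 14. Remainder: −5.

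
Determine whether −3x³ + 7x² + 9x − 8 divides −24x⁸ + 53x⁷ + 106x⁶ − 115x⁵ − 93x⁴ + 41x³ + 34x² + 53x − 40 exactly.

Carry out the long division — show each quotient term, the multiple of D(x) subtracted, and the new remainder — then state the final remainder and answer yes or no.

R(x) = 0, so D(x) is a factor of P(x). yes

Step 1: lead(−24x⁸ + 53x⁷ + 106x⁶ − 115x⁵ − 93x⁴ + 41x³ + 34x² + 53x − 40) ÷ lead(D) = −24x⁸ ÷ −3x³ = 8x⁵. Subtract (8x⁵)·D = −24x⁸ + 56x⁷ + 72x⁶ − 64x⁵. Remainder: −3x⁷ + 34x⁶ − 51x⁵ − 93x⁴ + 41x³ + 34x² + 53x − 40.
Step 2: lead(−3x⁷ + 34x⁶ − 51x⁵ − 93x⁴ + 41x³ + 34x² + 53x − 40) ÷ lead(D) = −3x⁷ ÷ −3x³ = x⁴. Subtract (x⁴)·D = −3x⁷ + 7x⁶ + 9x⁵ − 8x⁴. Remainder: 27x⁶ − 60x⁵ − 85x⁴ + 41x³ + 34x² + 53x − 40.
Step 3: lead(27x⁶ − 60x⁵ − 85x⁴ + 41x³ + 34x² + 53x − 40) ÷ lead(D) = 27x⁶ ÷ −3x³ = −9x³. Subtract (−9x³)·D = 27x⁶ − 63x⁵ − 81x⁴ + 72x³. Remainder: 3x⁵ − 4x⁴ − 31x³ + 34x² + 53x − 40.
Step 4: lead(3x⁵ − 4x⁴ − 31x³ + 34x² + 53x − 40) ÷ lead(D) = 3x⁵ ÷ −3x³ = −x². Subtract (−x²)·D = 3x⁵ − 7x⁴ − 9x³ + 8x². Remainder: 3x⁴ − 22x³ + 26x² + 53x − 40.
Step 5: lead(3x⁴ − 22x³ + 26x² + 53x − 40) ÷ lead(D) = 3x⁴ ÷ −3x³ = −x. Subtract (−x)·D = 3x⁴ − 7x³ − 9x² + 8x. Remainder: −15x³ + 35x² + 45x − 40.
Step 6: lead(−15x³ + 35x² + 45x − 40) ÷ lead(D) = −15x³ ÷ −3x³ = 5. Subtract (5)·D = −15x³ + 35x² + 45x − 40. Remainder: 0.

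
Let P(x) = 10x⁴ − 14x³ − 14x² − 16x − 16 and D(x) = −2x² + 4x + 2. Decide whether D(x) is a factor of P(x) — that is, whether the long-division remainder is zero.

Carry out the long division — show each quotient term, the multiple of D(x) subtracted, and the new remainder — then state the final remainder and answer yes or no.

R(x) = 6x − 8, so D(x) is not a factor of P(x). no

Step 1: lead(10x⁴ − 14x³ − 14x² − 16x − 16) ÷ lead(D) = 10x⁴ ÷ −2x² = −5x². Subtract (−5x²)·D = 10x⁴ − 20x³ − 10x². Remainder: 6x³ − 4x² − 16x − 16.
Step 2: lead(6x³ − 4x² − 16x − 16) ÷ lead(D) = 6x³ ÷ −2x² = −3x. Subtract (−3x)·D = 6x³ − 12x² − 6x. Remainder: 8x² − 10x − 16.
Step 3: lead(8x² − 10x − 16) ÷ lead(D) = 8x² ÷ −2x² = −4. Subtract (−4)·D = 8x² − 16x − 8. Remainder: 6x − 8.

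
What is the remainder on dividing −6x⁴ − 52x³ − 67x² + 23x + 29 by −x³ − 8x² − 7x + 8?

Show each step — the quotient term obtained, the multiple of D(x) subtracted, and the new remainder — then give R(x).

R(x) = 7x² + 3x − 3

Step 1: lead(−6x⁴ − 52x³ − 67x² + 23x + 29) ÷ lead(D) = −6x⁴ ÷ −x³ = 6x. Subtract (6x)·D = −6x⁴ − 48x³ − 42x² + 48x. Remainder: −4x³ − 25x² − 25x + 29.
Step 2: lead(−4x³ − 25x² − 25x + 29) ÷ lead(D) = −4x³ ÷ −x³ = 4. Subtract (4)·D = −4x³ − 32x² − 28x + 32. Remainder: 7x² + 3x − 3.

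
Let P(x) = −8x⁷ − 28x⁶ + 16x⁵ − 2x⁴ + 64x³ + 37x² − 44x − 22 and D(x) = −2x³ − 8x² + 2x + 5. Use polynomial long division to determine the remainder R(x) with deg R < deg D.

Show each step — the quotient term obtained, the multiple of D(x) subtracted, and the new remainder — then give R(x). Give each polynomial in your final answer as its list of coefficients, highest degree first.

Step 1: lead(−8x⁷ − 28x⁶ + 16x⁵ − 2x⁴ + 64x³ + 37x² − 44x − 22) ÷ lead(D) = −8x⁷ ÷ −2x³ = 4x⁴. Subtract (4x⁴)·D = −8x⁷ − 32x⁶ + 8x⁵ + 20x⁴. Remainder: 4x⁶ + 8x⁵ − 22x⁴ + 64x³ + 37x² − 44x − 22.
Step 2: lead(4x⁶ + 8x⁵ − 22x⁴ + 64x³ + 37x² − 44x − 22) ÷ lead(D) = 4x⁶ ÷ −2x³ = −2x³. Subtract (−2x³)·D = 4x⁶ + 16x⁵ − 4x⁴ − 10x³. Remainder: −8x⁵ − 18x⁴ + 74x³ + 37x² − 44x − 22.
Step 3: lead(−8x⁵ − 18x⁴ + 74x³ + 37x² − 44x − 22) ÷ lead(D) = −8x⁵ ÷ −2x³ = 4x². Subtract (4x²)·D = −8x⁵ − 32x⁴ + 8x³ + 20x². Remainder: 14x⁴ + 66x³ + 17x² − 44x − 22.
Step 4: lead(14x⁴ + 66x³ + 17x² − 44x − 22) ÷ lead(D) = 14x⁴ ÷ −2x³ = −7x. Subtract (−7x)·D = 14x⁴ + 56x³ − 14x² − 35x. Remainder: 10x³ + 31x² − 9x − 22.
Step 5: lead(10x³ + 31x² − 9x − 22) ÷ lead(D) = 10x³ ÷ −2x³ = −5. Subtract (−5)·D = 10x³ + 40x² − 10x − 25. Remainder: −9x² + x + 3.

R = [-9, 1, 3]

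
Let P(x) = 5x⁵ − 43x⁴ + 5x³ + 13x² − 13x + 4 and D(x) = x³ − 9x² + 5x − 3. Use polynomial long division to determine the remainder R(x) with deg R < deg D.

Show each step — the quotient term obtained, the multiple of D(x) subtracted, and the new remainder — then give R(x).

R(x) = 3x − 2

Step 1: lead(5x⁵ − 43x⁴ + 5x³ + 13x² − 13x + 4) ÷ lead(D) = 5x⁵ ÷ x³ = 5x². Subtract (5x²)·D = 5x⁵ − 45x⁴ + 25x³ − 15x². Remainder: 2x⁴ − 20x³ + 28x² − 13x + 4.
Step 2: lead(2x⁴ − 20x³ + 28x² − 13x + 4) ÷ lead(D) = 2x⁴ ÷ x³ = 2x. Subtract (2x)·D = 2x⁴ − 18x³ + 10x² − 6x. Remainder: −2x³ + 18x² − 7x + 4.
Step 3: lead(−2x³ + 18x² − 7x + 4) ÷ lead(D) = −2x³ ÷ x³ = −2. Subtract (−2)·D = −2x³ + 18x² − 10x + 6. Remainder: 3x − 2.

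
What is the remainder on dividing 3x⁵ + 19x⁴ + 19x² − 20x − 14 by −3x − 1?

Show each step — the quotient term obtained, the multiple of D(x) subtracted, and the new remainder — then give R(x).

R(x) = −5

Step 1: lead(3x⁵ + 19x⁴ + 19x² − 20x − 14) ÷ lead(D) = 3x⁵ ÷ −3x = −x⁴. Subtract (−x⁴)·D = 3x⁵ + x⁴. Remainder: 18x⁴ + 19x² − 20x − 14.
Step 2: lead(18x⁴ + 19x² − 20x − 14) ÷ lead(D) = 18x⁴ ÷ −3x = −6x³. Subtract (−6x³)·D = 18x⁴ + 6x³. Remainder: −6x³ + 19x² − 20x − 14.
Step 3: lead(−6x³ + 19x² − 20x − 14) ÷ lead(D) = −6x³ ÷ −3x = 2x². Subtract (2x²)·D = −6x³ − 2x². Remainder: 21x² − 20x − 14.
Step 4: lead(21x² − 20x − 14) ÷ lead(D) = 21x² ÷ −3x = −7x. Subtract (−7x)·D = 21x² + 7x. Remainder: −27x − 14.
Step 5: lead(−27x − 14) ÷ lead(D) = −27x ÷ −3x = 9. Subtract (9)·D = −27x − 9. Remainder: −5.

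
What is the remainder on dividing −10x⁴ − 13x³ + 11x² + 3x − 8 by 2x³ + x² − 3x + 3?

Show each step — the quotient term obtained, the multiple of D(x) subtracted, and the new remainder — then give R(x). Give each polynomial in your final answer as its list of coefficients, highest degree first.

R = [6, 4]

Step 1: lead(−10x⁴ − 13x³ + 11x² + 3x − 8) ÷ lead(D) = −10x⁴ ÷ 2x³ = −5x. Subtract (−5x)·D = −10x⁴ − 5x³ + 15x² − 15x. Remainder: −8x³ − 4x² + 18x − 8.
Step 2: lead(−8x³ − 4x² + 18x − 8) ÷ lead(D) = −8x³ ÷ 2x³ = −4. Subtract (−4)·D = −8x³ − 4x² + 12x − 12. Remainder: 6x + 4.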